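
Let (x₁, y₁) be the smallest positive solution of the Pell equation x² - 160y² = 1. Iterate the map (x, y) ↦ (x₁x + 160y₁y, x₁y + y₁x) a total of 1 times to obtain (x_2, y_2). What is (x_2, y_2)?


Step 1: Find the fundamental solution (x₁, y₁) of x² - 160y² = 1.
  Expand √160 as a continued fraction. a₀ = ⌊√160⌋ = 12; iterate m_{k+1} = d_k·a_k − m_k, d_{k+1} = (160 − m_{k+1}²)/d_k, a_{k+1} = ⌊(a₀ + m_{k+1})/d_{k+1}⌋ (starting m₀ = 0, d₀ = 1), with convergents p_k = a_k·p_{k-1} + p_{k-2}, q_k = a_k·q_{k-1} + q_{k-2} (p₋₁ = 1, q₋₁ = 0):
  k = 0: a₀ = 12; p₀/q₀ = 12/1; p₀² − 160·q₀² = 144 − 160 = -16.
  k = 1: m = 12, d = 16, a = ⌊(12 + 12)/16⌋ = 1; p/q = (1·12 + 1)/(1·1 + 0) = 13/1; p² − 160·q² = 169 − 160 = 9.
  k = 2: m = 4, d = 9, a = ⌊(12 + 4)/9⌋ = 1; p/q = (1·13 + 12)/(1·1 + 1) = 25/2; p² − 160·q² = 625 − 640 = -15.
  k = 3: m = 5, d = 15, a = ⌊(12 + 5)/15⌋ = 1; p/q = (1·25 + 13)/(1·2 + 1) = 38/3; p² − 160·q² = 1444 − 1440 = 4.
  k = 4: m = 10, d = 4, a = ⌊(12 + 10)/4⌋ = 5; p/q = (5·38 + 25)/(5·3 + 2) = 215/17; p² − 160·q² = 46225 − 46240 = -15.
  k = 5: m = 10, d = 15, a = ⌊(12 + 10)/15⌋ = 1; p/q = (1·215 + 38)/(1·17 + 3) = 253/20; p² − 160·q² = 64009 − 64000 = 9.
  k = 6: m = 5, d = 9, a = ⌊(12 + 5)/9⌋ = 1; p/q = (1·253 + 215)/(1·20 + 17) = 468/37; p² − 160·q² = 219024 − 219040 = -16.
  k = 7: m = 4, d = 16, a = ⌊(12 + 4)/16⌋ = 1; p/q = (1·468 + 253)/(1·37 + 20) = 721/57; p² − 160·q² = 519841 − 519840 = 1.
  The first convergent with p² − 160·q² = 1 gives the fundamental solution (x₁, y₁) = (721, 57).
Step 2: Apply the recurrence (x_{n+1}, y_{n+1}) = (x₁x_n + 160y₁y_n, x₁y_n + y₁x_n) repeatedly.
  From (x_1, y_1) = (721, 57): x_2 = 721·721 + 160·57·57 = 1039681; y_2 = 721·57 + 57·721 = 82194.
Step 3: Verify x_2² - 160·y_2² = 1080936581761 - 1080936581760 = 1 (should be 1). ✓

(x_1, y_1) = (721, 57); (x_2, y_2) = (1039681, 82194).


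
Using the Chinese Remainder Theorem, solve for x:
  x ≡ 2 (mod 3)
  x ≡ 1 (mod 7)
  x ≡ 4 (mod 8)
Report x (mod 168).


Moduli 3, 7, 8 are pairwise coprime; by CRT there is a unique solution modulo M = 3 · 7 · 8 = 168.
Solve pairwise, accumulating the modulus:
  Start with x ≡ 2 (mod 3).
  Combine with x ≡ 1 (mod 7): since gcd(3, 7) = 1, we get a unique residue mod 21.
    Write x = 2 + 3·t and substitute into x ≡ 1 (mod 7): 3·t ≡ 1 − 2 = -1 (mod 7).
    Reduce coefficients mod 7: 3·t ≡ 6 (mod 7).
    The inverse of 3 mod 7 is 5 (since 3·5 = 15 = 2·7 + 1), so t ≡ 5·6 = 30 ≡ 2 (mod 7).
    Then x = 2 + 3·2 = 8, valid modulo lcm(3, 7) = 21: x ≡ 8 (mod 21).
  Combine with x ≡ 4 (mod 8): since gcd(21, 8) = 1, we get a unique residue mod 168.
    Write x = 8 + 21·t and substitute into x ≡ 4 (mod 8): 21·t ≡ 4 − 8 = -4 (mod 8).
    Reduce coefficients mod 8: 5·t ≡ 4 (mod 8).
    The inverse of 5 mod 8 is 5 (since 5·5 = 25 = 3·8 + 1), so t ≡ 5·4 = 20 ≡ 4 (mod 8).
    Then x = 8 + 21·4 = 92, valid modulo lcm(21, 8) = 168: x ≡ 92 (mod 168).
Verify: 92 mod 3 = 2 ✓, 92 mod 7 = 1 ✓, 92 mod 8 = 4 ✓.

x ≡ 92 (mod 168).


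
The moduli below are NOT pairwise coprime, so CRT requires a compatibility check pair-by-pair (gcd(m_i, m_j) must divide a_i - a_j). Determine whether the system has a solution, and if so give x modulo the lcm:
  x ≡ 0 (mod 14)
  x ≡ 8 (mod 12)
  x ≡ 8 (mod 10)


Moduli 14, 12, 10 are not pairwise coprime, so CRT works modulo lcm(m_i) when all pairwise compatibility conditions hold.
Pairwise compatibility: gcd(m_i, m_j) must divide a_i - a_j for every pair.
Merge one congruence at a time:
  Start: x ≡ 0 (mod 14).
  Combine with x ≡ 8 (mod 12): gcd(14, 12) = 2; 8 - 0 = 8, which IS divisible by 2, so compatible.
    Write x = 0 + 14·t and substitute into x ≡ 8 (mod 12): 14·t ≡ 8 − 0 = 8 (mod 12).
    Divide the congruence (and modulus) by g = 2: 7·t ≡ 4 (mod 6).
    Reduce coefficients mod 6: 1·t ≡ 4 (mod 6).
    So t ≡ 4 (mod 6).
    Then x = 0 + 14·4 = 56, valid modulo lcm(14, 12) = 84: x ≡ 56 (mod 84).
  Combine with x ≡ 8 (mod 10): gcd(84, 10) = 2; 8 - 56 = -48, which IS divisible by 2, so compatible.
    Write x = 56 + 84·t and substitute into x ≡ 8 (mod 10): 84·t ≡ 8 − 56 = -48 (mod 10).
    Divide the congruence (and modulus) by g = 2: 42·t ≡ -24 (mod 5).
    Reduce coefficients mod 5: 2·t ≡ 1 (mod 5).
    The inverse of 2 mod 5 is 3 (since 2·3 = 6 = 1·5 + 1), so t ≡ 3·1 = 3 ≡ 3 (mod 5).
    Then x = 56 + 84·3 = 308, valid modulo lcm(84, 10) = 420: x ≡ 308 (mod 420).
Verify: 308 mod 14 = 0, 308 mod 12 = 8, 308 mod 10 = 8.

x ≡ 308 (mod 420).


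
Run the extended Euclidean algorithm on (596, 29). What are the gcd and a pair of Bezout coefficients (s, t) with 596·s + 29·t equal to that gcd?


Euclidean algorithm on (596, 29) — divide until remainder is 0:
  596 = 20 · 29 + 16
  29 = 1 · 16 + 13
  16 = 1 · 13 + 3
  13 = 4 · 3 + 1
  3 = 3 · 1 + 0
gcd(596, 29) = 1.
Track Bezout coefficients alongside the remainders: start with r₀ = 596 = a·1 + b·0 (s = 1, t = 0) and r₁ = 29 = a·0 + b·1 (s = 0, t = 1); each new remainder r_{k+1} = r_{k-1} − q_k·r_k inherits s_{k+1} = s_{k-1} − q_k·s_k, t_{k+1} = t_{k-1} − q_k·t_k, so r_k = a·s_k + b·t_k at every step:
  q = 20: r = 16, s = 1 − 20·0 = 1, t = 0 − 20·1 = -20  (check: 596·1 + 29·(-20) = 16)
  q = 1: r = 13, s = 0 − 1·1 = -1, t = 1 − 1·(-20) = 21  (check: 596·(-1) + 29·21 = 13)
  q = 1: r = 3, s = 1 − 1·(-1) = 2, t = -20 − 1·21 = -41  (check: 596·2 + 29·(-41) = 3)
  q = 4: r = 1, s = -1 − 4·2 = -9, t = 21 − 4·(-41) = 185  (check: 596·(-9) + 29·185 = 1)
The row with r = 1 (the gcd) gives the Bezout coefficients s = -9, t = 185.
Result: 596 · (-9) + 29 · (185) = 1.

gcd(596, 29) = 1; s = -9, t = 185 (check: 596·(-9) + 29·185 = 1).


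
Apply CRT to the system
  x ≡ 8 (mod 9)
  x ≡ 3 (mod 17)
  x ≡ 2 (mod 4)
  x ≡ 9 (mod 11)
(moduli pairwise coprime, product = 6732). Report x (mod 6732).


Product of moduli M = 9 · 17 · 4 · 11 = 6732.
Merge one congruence at a time:
  Start: x ≡ 8 (mod 9).
  Combine with x ≡ 3 (mod 17); new modulus lcm = 153.
    Write x = 8 + 9·t and substitute into x ≡ 3 (mod 17): 9·t ≡ 3 − 8 = -5 (mod 17).
    Reduce coefficients mod 17: 9·t ≡ 12 (mod 17).
    The inverse of 9 mod 17 is 2 (since 9·2 = 18 = 1·17 + 1), so t ≡ 2·12 = 24 ≡ 7 (mod 17).
    Then x = 8 + 9·7 = 71, valid modulo lcm(9, 17) = 153: x ≡ 71 (mod 153).
  Combine with x ≡ 2 (mod 4); new modulus lcm = 612.
    Write x = 71 + 153·t and substitute into x ≡ 2 (mod 4): 153·t ≡ 2 − 71 = -69 (mod 4).
    Reduce coefficients mod 4: 1·t ≡ 3 (mod 4).
    So t ≡ 3 (mod 4).
    Then x = 71 + 153·3 = 530, valid modulo lcm(153, 4) = 612: x ≡ 530 (mod 612).
  Combine with x ≡ 9 (mod 11); new modulus lcm = 6732.
    Write x = 530 + 612·t and substitute into x ≡ 9 (mod 11): 612·t ≡ 9 − 530 = -521 (mod 11).
    Reduce coefficients mod 11: 7·t ≡ 7 (mod 11).
    The inverse of 7 mod 11 is 8 (since 7·8 = 56 = 5·11 + 1), so t ≡ 8·7 = 56 ≡ 1 (mod 11).
    Then x = 530 + 612·1 = 1142, valid modulo lcm(612, 11) = 6732: x ≡ 1142 (mod 6732).
Verify against each original: 1142 mod 9 = 8, 1142 mod 17 = 3, 1142 mod 4 = 2, 1142 mod 11 = 9.

x ≡ 1142 (mod 6732).


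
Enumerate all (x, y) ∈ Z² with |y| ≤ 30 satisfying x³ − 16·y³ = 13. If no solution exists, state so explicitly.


The equation is x³ - 16y³ = 13. For fixed y, x³ = 16·y³ + 13, so a solution requires the RHS to be a perfect cube.
Strategy: iterate y from -30 to 30, compute RHS = 16·y³ + 13, and check whether it is a (positive or negative) perfect cube.
Check small values of y:
  y = 0: RHS = 13 is not a perfect cube.
  y = 1: RHS = 29 is not a perfect cube.
  y = -1: RHS = -3 is not a perfect cube.
  y = 2: RHS = 141 is not a perfect cube.
  y = -2: RHS = -115 is not a perfect cube.
  y = 3: RHS = 445 is not a perfect cube.
  y = -3: RHS = -419 is not a perfect cube.
Continuing the search up to |y| = 30 finds no solutions either.
No (x, y) in the scanned range satisfies the equation.

No integer solutions with |y| ≤ 30.


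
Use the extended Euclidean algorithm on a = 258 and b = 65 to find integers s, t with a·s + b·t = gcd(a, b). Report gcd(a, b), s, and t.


Euclidean algorithm on (258, 65) — divide until remainder is 0:
  258 = 3 · 65 + 63
  65 = 1 · 63 + 2
  63 = 31 · 2 + 1
  2 = 2 · 1 + 0
gcd(258, 65) = 1.
Track Bezout coefficients alongside the remainders: start with r₀ = 258 = a·1 + b·0 (s = 1, t = 0) and r₁ = 65 = a·0 + b·1 (s = 0, t = 1); each new remainder r_{k+1} = r_{k-1} − q_k·r_k inherits s_{k+1} = s_{k-1} − q_k·s_k, t_{k+1} = t_{k-1} − q_k·t_k, so r_k = a·s_k + b·t_k at every step:
  q = 3: r = 63, s = 1 − 3·0 = 1, t = 0 − 3·1 = -3  (check: 258·1 + 65·(-3) = 63)
  q = 1: r = 2, s = 0 − 1·1 = -1, t = 1 − 1·(-3) = 4  (check: 258·(-1) + 65·4 = 2)
  q = 31: r = 1, s = 1 − 31·(-1) = 32, t = -3 − 31·4 = -127  (check: 258·32 + 65·(-127) = 1)
The row with r = 1 (the gcd) gives the Bezout coefficients s = 32, t = -127.
Result: 258 · (32) + 65 · (-127) = 1.

gcd(258, 65) = 1; s = 32, t = -127 (check: 258·32 + 65·(-127) = 1).


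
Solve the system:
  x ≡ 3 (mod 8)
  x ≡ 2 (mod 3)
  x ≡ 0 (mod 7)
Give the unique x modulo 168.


Moduli 8, 3, 7 are pairwise coprime; by CRT there is a unique solution modulo M = 8 · 3 · 7 = 168.
Solve pairwise, accumulating the modulus:
  Start with x ≡ 3 (mod 8).
  Combine with x ≡ 2 (mod 3): since gcd(8, 3) = 1, we get a unique residue mod 24.
    Write x = 3 + 8·t and substitute into x ≡ 2 (mod 3): 8·t ≡ 2 − 3 = -1 (mod 3).
    Reduce coefficients mod 3: 2·t ≡ 2 (mod 3).
    The inverse of 2 mod 3 is 2 (since 2·2 = 4 = 1·3 + 1), so t ≡ 2·2 = 4 ≡ 1 (mod 3).
    Then x = 3 + 8·1 = 11, valid modulo lcm(8, 3) = 24: x ≡ 11 (mod 24).
  Combine with x ≡ 0 (mod 7): since gcd(24, 7) = 1, we get a unique residue mod 168.
    Write x = 11 + 24·t and substitute into x ≡ 0 (mod 7): 24·t ≡ 0 − 11 = -11 (mod 7).
    Reduce coefficients mod 7: 3·t ≡ 3 (mod 7).
    The inverse of 3 mod 7 is 5 (since 3·5 = 15 = 2·7 + 1), so t ≡ 5·3 = 15 ≡ 1 (mod 7).
    Then x = 11 + 24·1 = 35, valid modulo lcm(24, 7) = 168: x ≡ 35 (mod 168).
Verify: 35 mod 8 = 3 ✓, 35 mod 3 = 2 ✓, 35 mod 7 = 0 ✓.

x ≡ 35 (mod 168).


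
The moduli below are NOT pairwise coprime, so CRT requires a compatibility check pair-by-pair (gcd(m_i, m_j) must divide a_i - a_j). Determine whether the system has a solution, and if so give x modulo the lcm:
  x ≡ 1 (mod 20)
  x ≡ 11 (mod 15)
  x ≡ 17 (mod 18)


Moduli 20, 15, 18 are not pairwise coprime, so CRT works modulo lcm(m_i) when all pairwise compatibility conditions hold.
Pairwise compatibility: gcd(m_i, m_j) must divide a_i - a_j for every pair.
Merge one congruence at a time:
  Start: x ≡ 1 (mod 20).
  Combine with x ≡ 11 (mod 15): gcd(20, 15) = 5; 11 - 1 = 10, which IS divisible by 5, so compatible.
    Write x = 1 + 20·t and substitute into x ≡ 11 (mod 15): 20·t ≡ 11 − 1 = 10 (mod 15).
    Divide the congruence (and modulus) by g = 5: 4·t ≡ 2 (mod 3).
    Reduce coefficients mod 3: 1·t ≡ 2 (mod 3).
    So t ≡ 2 (mod 3).
    Then x = 1 + 20·2 = 41, valid modulo lcm(20, 15) = 60: x ≡ 41 (mod 60).
  Combine with x ≡ 17 (mod 18): gcd(60, 18) = 6; 17 - 41 = -24, which IS divisible by 6, so compatible.
    Write x = 41 + 60·t and substitute into x ≡ 17 (mod 18): 60·t ≡ 17 − 41 = -24 (mod 18).
    Divide the congruence (and modulus) by g = 6: 10·t ≡ -4 (mod 3).
    Reduce coefficients mod 3: 1·t ≡ 2 (mod 3).
    So t ≡ 2 (mod 3).
    Then x = 41 + 60·2 = 161, valid modulo lcm(60, 18) = 180: x ≡ 161 (mod 180).
Verify: 161 mod 20 = 1, 161 mod 15 = 11, 161 mod 18 = 17.

x ≡ 161 (mod 180).


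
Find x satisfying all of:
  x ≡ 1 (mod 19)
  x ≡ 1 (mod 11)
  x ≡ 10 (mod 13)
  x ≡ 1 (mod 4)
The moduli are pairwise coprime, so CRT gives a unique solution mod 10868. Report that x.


Product of moduli M = 19 · 11 · 13 · 4 = 10868.
Merge one congruence at a time:
  Start: x ≡ 1 (mod 19).
  Combine with x ≡ 1 (mod 11); new modulus lcm = 209.
    Write x = 1 + 19·t and substitute into x ≡ 1 (mod 11): 19·t ≡ 1 − 1 = 0 (mod 11).
    Reduce coefficients mod 11: 8·t ≡ 0 (mod 11).
    The inverse of 8 mod 11 is 7 (since 8·7 = 56 = 5·11 + 1), so t ≡ 7·0 = 0 ≡ 0 (mod 11).
    Then x = 1 + 19·0 = 1, valid modulo lcm(19, 11) = 209: x ≡ 1 (mod 209).
  Combine with x ≡ 10 (mod 13); new modulus lcm = 2717.
    Write x = 1 + 209·t and substitute into x ≡ 10 (mod 13): 209·t ≡ 10 − 1 = 9 (mod 13).
    Reduce coefficients mod 13: 1·t ≡ 9 (mod 13).
    So t ≡ 9 (mod 13).
    Then x = 1 + 209·9 = 1882, valid modulo lcm(209, 13) = 2717: x ≡ 1882 (mod 2717).
  Combine with x ≡ 1 (mod 4); new modulus lcm = 10868.
    Write x = 1882 + 2717·t and substitute into x ≡ 1 (mod 4): 2717·t ≡ 1 − 1882 = -1881 (mod 4).
    Reduce coefficients mod 4: 1·t ≡ 3 (mod 4).
    So t ≡ 3 (mod 4).
    Then x = 1882 + 2717·3 = 10033, valid modulo lcm(2717, 4) = 10868: x ≡ 10033 (mod 10868).
Verify against each original: 10033 mod 19 = 1, 10033 mod 11 = 1, 10033 mod 13 = 10, 10033 mod 4 = 1.

x ≡ 10033 (mod 10868).


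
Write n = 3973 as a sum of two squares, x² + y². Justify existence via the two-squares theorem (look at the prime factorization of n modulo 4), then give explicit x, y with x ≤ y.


Step 1: Factor n = 3973 = 29 · 137.
Step 2: Check the mod-4 condition on each prime factor: 29 ≡ 1 (mod 4), exponent 1; 137 ≡ 1 (mod 4), exponent 1.
All primes ≡ 3 (mod 4) appear to even exponent (or don't appear), so by the two-squares theorem n IS expressible as a sum of two squares.
Step 3: Build a representation. Here n = 29 · 137 is a product of primes ≡ 1 (mod 4). Each prime p ≡ 1 (mod 4) is itself a sum of two squares; find a² by testing p − a² for a perfect square:
  29: 29 − 1² = 28, 29 − 2² = 25 = 5² ⇒ 29 = 2² + 5².
  137: 137 − 1² = 136, 137 − 2² = 133, 137 − 3² = 128, 137 − 4² = 121 = 11² ⇒ 137 = 4² + 11².
  Combine using the Brahmagupta–Fibonacci identity (a² + b²)(c² + d²) = (ac − bd)² + (ad + bc)² = (ac + bd)² + (ad − bc)²:
  29 · 137 = 3973: from (2² + 5²)(4² + 11²), take (2·4 − 5·11, 2·11 + 5·4) = (8 − 55, 22 + 20) = (-47, 42); dropping signs (only squares matter) gives (47, 42); check 47² + 42² = 2209 + 1764 = 3973 ✓.
Step 4: Order so x ≤ y and verify: 42² + 47² = 1764 + 2209 = 3973 = n. ✓

n = 3973 = 42² + 47² (one valid representation with x ≤ y).


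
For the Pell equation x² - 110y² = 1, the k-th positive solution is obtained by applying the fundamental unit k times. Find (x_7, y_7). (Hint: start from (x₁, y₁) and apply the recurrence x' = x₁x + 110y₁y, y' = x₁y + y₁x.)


Step 1: Find the fundamental solution (x₁, y₁) of x² - 110y² = 1.
  Expand √110 as a continued fraction. a₀ = ⌊√110⌋ = 10; iterate m_{k+1} = d_k·a_k − m_k, d_{k+1} = (110 − m_{k+1}²)/d_k, a_{k+1} = ⌊(a₀ + m_{k+1})/d_{k+1}⌋ (starting m₀ = 0, d₀ = 1), with convergents p_k = a_k·p_{k-1} + p_{k-2}, q_k = a_k·q_{k-1} + q_{k-2} (p₋₁ = 1, q₋₁ = 0):
  k = 0: a₀ = 10; p₀/q₀ = 10/1; p₀² − 110·q₀² = 100 − 110 = -10.
  k = 1: m = 10, d = 10, a = ⌊(10 + 10)/10⌋ = 2; p/q = (2·10 + 1)/(2·1 + 0) = 21/2; p² − 110·q² = 441 − 440 = 1.
  The first convergent with p² − 110·q² = 1 gives the fundamental solution (x₁, y₁) = (21, 2).
Step 2: Apply the recurrence (x_{n+1}, y_{n+1}) = (x₁x_n + 110y₁y_n, x₁y_n + y₁x_n) repeatedly.
  From (x_1, y_1) = (21, 2): x_2 = 21·21 + 110·2·2 = 881; y_2 = 21·2 + 2·21 = 84.
  From (x_2, y_2) = (881, 84): x_3 = 21·881 + 110·2·84 = 36981; y_3 = 21·84 + 2·881 = 3526.
  From (x_3, y_3) = (36981, 3526): x_4 = 21·36981 + 110·2·3526 = 1552321; y_4 = 21·3526 + 2·36981 = 148008.
  From (x_4, y_4) = (1552321, 148008): x_5 = 21·1552321 + 110·2·148008 = 65160501; y_5 = 21·148008 + 2·1552321 = 6212810.
  From (x_5, y_5) = (65160501, 6212810): x_6 = 21·65160501 + 110·2·6212810 = 2735188721; y_6 = 21·6212810 + 2·65160501 = 260790012.
  From (x_6, y_6) = (2735188721, 260790012): x_7 = 21·2735188721 + 110·2·260790012 = 114812765781; y_7 = 21·260790012 + 2·2735188721 = 10946967694.
Step 3: Verify x_7² - 110·y_7² = 13181971186282764539961 - 13181971186282764539960 = 1 (should be 1). ✓

(x_1, y_1) = (21, 2); (x_7, y_7) = (114812765781, 10946967694).


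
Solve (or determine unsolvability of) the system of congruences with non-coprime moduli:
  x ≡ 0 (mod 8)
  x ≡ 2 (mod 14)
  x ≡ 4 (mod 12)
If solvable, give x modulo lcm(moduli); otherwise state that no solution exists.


Moduli 8, 14, 12 are not pairwise coprime, so CRT works modulo lcm(m_i) when all pairwise compatibility conditions hold.
Pairwise compatibility: gcd(m_i, m_j) must divide a_i - a_j for every pair.
Merge one congruence at a time:
  Start: x ≡ 0 (mod 8).
  Combine with x ≡ 2 (mod 14): gcd(8, 14) = 2; 2 - 0 = 2, which IS divisible by 2, so compatible.
    Write x = 0 + 8·t and substitute into x ≡ 2 (mod 14): 8·t ≡ 2 − 0 = 2 (mod 14).
    Divide the congruence (and modulus) by g = 2: 4·t ≡ 1 (mod 7).
    The inverse of 4 mod 7 is 2 (since 4·2 = 8 = 1·7 + 1), so t ≡ 2·1 = 2 ≡ 2 (mod 7).
    Then x = 0 + 8·2 = 16, valid modulo lcm(8, 14) = 56: x ≡ 16 (mod 56).
  Combine with x ≡ 4 (mod 12): gcd(56, 12) = 4; 4 - 16 = -12, which IS divisible by 4, so compatible.
    Write x = 16 + 56·t and substitute into x ≡ 4 (mod 12): 56·t ≡ 4 − 16 = -12 (mod 12).
    Divide the congruence (and modulus) by g = 4: 14·t ≡ -3 (mod 3).
    Reduce coefficients mod 3: 2·t ≡ 0 (mod 3).
    The inverse of 2 mod 3 is 2 (since 2·2 = 4 = 1·3 + 1), so t ≡ 2·0 = 0 ≡ 0 (mod 3).
    Then x = 16 + 56·0 = 16, valid modulo lcm(56, 12) = 168: x ≡ 16 (mod 168).
Verify: 16 mod 8 = 0, 16 mod 14 = 2, 16 mod 12 = 4.

x ≡ 16 (mod 168).


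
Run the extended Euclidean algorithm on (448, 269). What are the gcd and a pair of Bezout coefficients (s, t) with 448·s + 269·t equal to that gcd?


Euclidean algorithm on (448, 269) — divide until remainder is 0:
  448 = 1 · 269 + 179
  269 = 1 · 179 + 90
  179 = 1 · 90 + 89
  90 = 1 · 89 + 1
  89 = 89 · 1 + 0
gcd(448, 269) = 1.
Track Bezout coefficients alongside the remainders: start with r₀ = 448 = a·1 + b·0 (s = 1, t = 0) and r₁ = 269 = a·0 + b·1 (s = 0, t = 1); each new remainder r_{k+1} = r_{k-1} − q_k·r_k inherits s_{k+1} = s_{k-1} − q_k·s_k, t_{k+1} = t_{k-1} − q_k·t_k, so r_k = a·s_k + b·t_k at every step:
  q = 1: r = 179, s = 1 − 1·0 = 1, t = 0 − 1·1 = -1  (check: 448·1 + 269·(-1) = 179)
  q = 1: r = 90, s = 0 − 1·1 = -1, t = 1 − 1·(-1) = 2  (check: 448·(-1) + 269·2 = 90)
  q = 1: r = 89, s = 1 − 1·(-1) = 2, t = -1 − 1·2 = -3  (check: 448·2 + 269·(-3) = 89)
  q = 1: r = 1, s = -1 − 1·2 = -3, t = 2 − 1·(-3) = 5  (check: 448·(-3) + 269·5 = 1)
The row with r = 1 (the gcd) gives the Bezout coefficients s = -3, t = 5.
Result: 448 · (-3) + 269 · (5) = 1.

gcd(448, 269) = 1; s = -3, t = 5 (check: 448·(-3) + 269·5 = 1).


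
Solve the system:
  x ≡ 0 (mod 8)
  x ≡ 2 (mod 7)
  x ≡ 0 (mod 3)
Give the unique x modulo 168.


Moduli 8, 7, 3 are pairwise coprime; by CRT there is a unique solution modulo M = 8 · 7 · 3 = 168.
Solve pairwise, accumulating the modulus:
  Start with x ≡ 0 (mod 8).
  Combine with x ≡ 2 (mod 7): since gcd(8, 7) = 1, we get a unique residue mod 56.
    Write x = 0 + 8·t and substitute into x ≡ 2 (mod 7): 8·t ≡ 2 − 0 = 2 (mod 7).
    Reduce coefficients mod 7: 1·t ≡ 2 (mod 7).
    So t ≡ 2 (mod 7).
    Then x = 0 + 8·2 = 16, valid modulo lcm(8, 7) = 56: x ≡ 16 (mod 56).
  Combine with x ≡ 0 (mod 3): since gcd(56, 3) = 1, we get a unique residue mod 168.
    Write x = 16 + 56·t and substitute into x ≡ 0 (mod 3): 56·t ≡ 0 − 16 = -16 (mod 3).
    Reduce coefficients mod 3: 2·t ≡ 2 (mod 3).
    The inverse of 2 mod 3 is 2 (since 2·2 = 4 = 1·3 + 1), so t ≡ 2·2 = 4 ≡ 1 (mod 3).
    Then x = 16 + 56·1 = 72, valid modulo lcm(56, 3) = 168: x ≡ 72 (mod 168).
Verify: 72 mod 8 = 0 ✓, 72 mod 7 = 2 ✓, 72 mod 3 = 0 ✓.

x ≡ 72 (mod 168).


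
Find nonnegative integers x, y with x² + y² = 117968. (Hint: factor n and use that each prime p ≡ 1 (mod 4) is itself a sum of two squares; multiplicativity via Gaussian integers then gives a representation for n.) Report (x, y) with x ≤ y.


Step 1: Factor n = 117968 = 2^4 · 73 · 101.
Step 2: Check the mod-4 condition on each prime factor: 2 = 2 (special); 73 ≡ 1 (mod 4), exponent 1; 101 ≡ 1 (mod 4), exponent 1.
All primes ≡ 3 (mod 4) appear to even exponent (or don't appear), so by the two-squares theorem n IS expressible as a sum of two squares.
Step 3: Build a representation. Group n = k² · m with k = 4 and m = 73 · 101 = 7373 (a product of primes ≡ 1 (mod 4)); a representation of m scales to one of n via (k·x)² + (k·y)² = k²(x² + y²). Each prime p ≡ 1 (mod 4) is itself a sum of two squares; find a² by testing p − a² for a perfect square:
  73: 73 − 1² = 72, 73 − 2² = 69, 73 − 3² = 64 = 8² ⇒ 73 = 3² + 8².
  101: 101 − 1² = 100 = 10² ⇒ 101 = 1² + 10².
  Combine using the Brahmagupta–Fibonacci identity (a² + b²)(c² + d²) = (ac − bd)² + (ad + bc)² = (ac + bd)² + (ad − bc)²:
  73 · 101 = 7373: from (3² + 8²)(1² + 10²), take (3·1 − 8·10, 3·10 + 8·1) = (3 − 80, 30 + 8) = (-77, 38); dropping signs (only squares matter) gives (77, 38); check 77² + 38² = 5929 + 1444 = 7373 ✓.
  Scale by k = 4: (4·77, 4·38) = (308, 152).
Step 4: Order so x ≤ y and verify: 152² + 308² = 23104 + 94864 = 117968 = n. ✓

n = 117968 = 152² + 308² (one valid representation with x ≤ y).


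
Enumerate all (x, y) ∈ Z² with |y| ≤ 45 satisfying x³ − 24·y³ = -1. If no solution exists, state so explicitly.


The equation is x³ - 24y³ = -1. For fixed y, x³ = 24·y³ − 1, so a solution requires the RHS to be a perfect cube.
Strategy: iterate y from -45 to 45, compute RHS = 24·y³ − 1, and check whether it is a (positive or negative) perfect cube.
Check small values of y:
  y = 0: RHS = -1 = (-1)³ ⇒ x = -1 works.
  y = 1: RHS = 23 is not a perfect cube.
  y = -1: RHS = -25 is not a perfect cube.
  y = 2: RHS = 191 is not a perfect cube.
  y = -2: RHS = -193 is not a perfect cube.
  y = 3: RHS = 647 is not a perfect cube.
  y = -3: RHS = -649 is not a perfect cube.
Continuing the search up to |y| = 45 finds no further solutions beyond those listed.
Collected solutions: (-1, 0).

Solutions (with |y| ≤ 45): (-1, 0).


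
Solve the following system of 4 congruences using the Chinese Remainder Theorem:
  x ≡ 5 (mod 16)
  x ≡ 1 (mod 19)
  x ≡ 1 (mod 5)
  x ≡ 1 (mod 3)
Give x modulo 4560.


Product of moduli M = 16 · 19 · 5 · 3 = 4560.
Merge one congruence at a time:
  Start: x ≡ 5 (mod 16).
  Combine with x ≡ 1 (mod 19); new modulus lcm = 304.
    Write x = 5 + 16·t and substitute into x ≡ 1 (mod 19): 16·t ≡ 1 − 5 = -4 (mod 19).
    Reduce coefficients mod 19: 16·t ≡ 15 (mod 19).
    The inverse of 16 mod 19 is 6 (since 16·6 = 96 = 5·19 + 1), so t ≡ 6·15 = 90 ≡ 14 (mod 19).
    Then x = 5 + 16·14 = 229, valid modulo lcm(16, 19) = 304: x ≡ 229 (mod 304).
  Combine with x ≡ 1 (mod 5); new modulus lcm = 1520.
    Write x = 229 + 304·t and substitute into x ≡ 1 (mod 5): 304·t ≡ 1 − 229 = -228 (mod 5).
    Reduce coefficients mod 5: 4·t ≡ 2 (mod 5).
    The inverse of 4 mod 5 is 4 (since 4·4 = 16 = 3·5 + 1), so t ≡ 4·2 = 8 ≡ 3 (mod 5).
    Then x = 229 + 304·3 = 1141, valid modulo lcm(304, 5) = 1520: x ≡ 1141 (mod 1520).
  Combine with x ≡ 1 (mod 3); new modulus lcm = 4560.
    Write x = 1141 + 1520·t and substitute into x ≡ 1 (mod 3): 1520·t ≡ 1 − 1141 = -1140 (mod 3).
    Reduce coefficients mod 3: 2·t ≡ 0 (mod 3).
    The inverse of 2 mod 3 is 2 (since 2·2 = 4 = 1·3 + 1), so t ≡ 2·0 = 0 ≡ 0 (mod 3).
    Then x = 1141 + 1520·0 = 1141, valid modulo lcm(1520, 3) = 4560: x ≡ 1141 (mod 4560).
Verify against each original: 1141 mod 16 = 5, 1141 mod 19 = 1, 1141 mod 5 = 1, 1141 mod 3 = 1.

x ≡ 1141 (mod 4560).


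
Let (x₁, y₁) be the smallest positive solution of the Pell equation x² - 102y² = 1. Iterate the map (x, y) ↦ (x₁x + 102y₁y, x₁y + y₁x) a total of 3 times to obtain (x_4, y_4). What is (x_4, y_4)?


Step 1: Find the fundamental solution (x₁, y₁) of x² - 102y² = 1.
  Expand √102 as a continued fraction. a₀ = ⌊√102⌋ = 10; iterate m_{k+1} = d_k·a_k − m_k, d_{k+1} = (102 − m_{k+1}²)/d_k, a_{k+1} = ⌊(a₀ + m_{k+1})/d_{k+1}⌋ (starting m₀ = 0, d₀ = 1), with convergents p_k = a_k·p_{k-1} + p_{k-2}, q_k = a_k·q_{k-1} + q_{k-2} (p₋₁ = 1, q₋₁ = 0):
  k = 0: a₀ = 10; p₀/q₀ = 10/1; p₀² − 102·q₀² = 100 − 102 = -2.
  k = 1: m = 10, d = 2, a = ⌊(10 + 10)/2⌋ = 10; p/q = (10·10 + 1)/(10·1 + 0) = 101/10; p² − 102·q² = 10201 − 10200 = 1.
  The first convergent with p² − 102·q² = 1 gives the fundamental solution (x₁, y₁) = (101, 10).
Step 2: Apply the recurrence (x_{n+1}, y_{n+1}) = (x₁x_n + 102y₁y_n, x₁y_n + y₁x_n) repeatedly.
  From (x_1, y_1) = (101, 10): x_2 = 101·101 + 102·10·10 = 20401; y_2 = 101·10 + 10·101 = 2020.
  From (x_2, y_2) = (20401, 2020): x_3 = 101·20401 + 102·10·2020 = 4120901; y_3 = 101·2020 + 10·20401 = 408030.
  From (x_3, y_3) = (4120901, 408030): x_4 = 101·4120901 + 102·10·408030 = 832401601; y_4 = 101·408030 + 10·4120901 = 82420040.
Step 3: Verify x_4² - 102·y_4² = 692892425347363201 - 692892425347363200 = 1 (should be 1). ✓

(x_1, y_1) = (101, 10); (x_4, y_4) = (832401601, 82420040).


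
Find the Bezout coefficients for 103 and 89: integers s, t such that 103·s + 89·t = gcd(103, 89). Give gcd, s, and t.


Euclidean algorithm on (103, 89) — divide until remainder is 0:
  103 = 1 · 89 + 14
  89 = 6 · 14 + 5
  14 = 2 · 5 + 4
  5 = 1 · 4 + 1
  4 = 4 · 1 + 0
gcd(103, 89) = 1.
Track Bezout coefficients alongside the remainders: start with r₀ = 103 = a·1 + b·0 (s = 1, t = 0) and r₁ = 89 = a·0 + b·1 (s = 0, t = 1); each new remainder r_{k+1} = r_{k-1} − q_k·r_k inherits s_{k+1} = s_{k-1} − q_k·s_k, t_{k+1} = t_{k-1} − q_k·t_k, so r_k = a·s_k + b·t_k at every step:
  q = 1: r = 14, s = 1 − 1·0 = 1, t = 0 − 1·1 = -1  (check: 103·1 + 89·(-1) = 14)
  q = 6: r = 5, s = 0 − 6·1 = -6, t = 1 − 6·(-1) = 7  (check: 103·(-6) + 89·7 = 5)
  q = 2: r = 4, s = 1 − 2·(-6) = 13, t = -1 − 2·7 = -15  (check: 103·13 + 89·(-15) = 4)
  q = 1: r = 1, s = -6 − 1·13 = -19, t = 7 − 1·(-15) = 22  (check: 103·(-19) + 89·22 = 1)
The row with r = 1 (the gcd) gives the Bezout coefficients s = -19, t = 22.
Result: 103 · (-19) + 89 · (22) = 1.

gcd(103, 89) = 1; s = -19, t = 22 (check: 103·(-19) + 89·22 = 1).


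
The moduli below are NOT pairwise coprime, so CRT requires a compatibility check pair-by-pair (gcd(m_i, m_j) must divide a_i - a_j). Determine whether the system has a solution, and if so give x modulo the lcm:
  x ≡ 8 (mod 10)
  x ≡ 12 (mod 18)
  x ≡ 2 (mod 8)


Moduli 10, 18, 8 are not pairwise coprime, so CRT works modulo lcm(m_i) when all pairwise compatibility conditions hold.
Pairwise compatibility: gcd(m_i, m_j) must divide a_i - a_j for every pair.
Merge one congruence at a time:
  Start: x ≡ 8 (mod 10).
  Combine with x ≡ 12 (mod 18): gcd(10, 18) = 2; 12 - 8 = 4, which IS divisible by 2, so compatible.
    Write x = 8 + 10·t and substitute into x ≡ 12 (mod 18): 10·t ≡ 12 − 8 = 4 (mod 18).
    Divide the congruence (and modulus) by g = 2: 5·t ≡ 2 (mod 9).
    The inverse of 5 mod 9 is 2 (since 5·2 = 10 = 1·9 + 1), so t ≡ 2·2 = 4 ≡ 4 (mod 9).
    Then x = 8 + 10·4 = 48, valid modulo lcm(10, 18) = 90: x ≡ 48 (mod 90).
  Combine with x ≡ 2 (mod 8): gcd(90, 8) = 2; 2 - 48 = -46, which IS divisible by 2, so compatible.
    Write x = 48 + 90·t and substitute into x ≡ 2 (mod 8): 90·t ≡ 2 − 48 = -46 (mod 8).
    Divide the congruence (and modulus) by g = 2: 45·t ≡ -23 (mod 4).
    Reduce coefficients mod 4: 1·t ≡ 1 (mod 4).
    So t ≡ 1 (mod 4).
    Then x = 48 + 90·1 = 138, valid modulo lcm(90, 8) = 360: x ≡ 138 (mod 360).
Verify: 138 mod 10 = 8, 138 mod 18 = 12, 138 mod 8 = 2.

x ≡ 138 (mod 360).


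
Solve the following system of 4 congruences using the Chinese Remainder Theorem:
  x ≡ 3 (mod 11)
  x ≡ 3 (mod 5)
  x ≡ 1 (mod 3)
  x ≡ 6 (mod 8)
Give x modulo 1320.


Product of moduli M = 11 · 5 · 3 · 8 = 1320.
Merge one congruence at a time:
  Start: x ≡ 3 (mod 11).
  Combine with x ≡ 3 (mod 5); new modulus lcm = 55.
    Write x = 3 + 11·t and substitute into x ≡ 3 (mod 5): 11·t ≡ 3 − 3 = 0 (mod 5).
    Reduce coefficients mod 5: 1·t ≡ 0 (mod 5).
    So t ≡ 0 (mod 5).
    Then x = 3 + 11·0 = 3, valid modulo lcm(11, 5) = 55: x ≡ 3 (mod 55).
  Combine with x ≡ 1 (mod 3); new modulus lcm = 165.
    Write x = 3 + 55·t and substitute into x ≡ 1 (mod 3): 55·t ≡ 1 − 3 = -2 (mod 3).
    Reduce coefficients mod 3: 1·t ≡ 1 (mod 3).
    So t ≡ 1 (mod 3).
    Then x = 3 + 55·1 = 58, valid modulo lcm(55, 3) = 165: x ≡ 58 (mod 165).
  Combine with x ≡ 6 (mod 8); new modulus lcm = 1320.
    Write x = 58 + 165·t and substitute into x ≡ 6 (mod 8): 165·t ≡ 6 − 58 = -52 (mod 8).
    Reduce coefficients mod 8: 5·t ≡ 4 (mod 8).
    The inverse of 5 mod 8 is 5 (since 5·5 = 25 = 3·8 + 1), so t ≡ 5·4 = 20 ≡ 4 (mod 8).
    Then x = 58 + 165·4 = 718, valid modulo lcm(165, 8) = 1320: x ≡ 718 (mod 1320).
Verify against each original: 718 mod 11 = 3, 718 mod 5 = 3, 718 mod 3 = 1, 718 mod 8 = 6.

x ≡ 718 (mod 1320).


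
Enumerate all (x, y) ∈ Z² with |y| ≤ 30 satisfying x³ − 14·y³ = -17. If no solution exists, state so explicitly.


The equation is x³ - 14y³ = -17. For fixed y, x³ = 14·y³ − 17, so a solution requires the RHS to be a perfect cube.
Strategy: iterate y from -30 to 30, compute RHS = 14·y³ − 17, and check whether it is a (positive or negative) perfect cube.
Check small values of y:
  y = 0: RHS = -17 is not a perfect cube.
  y = 1: RHS = -3 is not a perfect cube.
  y = -1: RHS = -31 is not a perfect cube.
  y = 2: RHS = 95 is not a perfect cube.
  y = -2: RHS = -129 is not a perfect cube.
  y = 3: RHS = 361 is not a perfect cube.
  y = -3: RHS = -395 is not a perfect cube.
Continuing the search up to |y| = 30 finds no solutions either.
No (x, y) in the scanned range satisfies the equation.

No integer solutions with |y| ≤ 30.


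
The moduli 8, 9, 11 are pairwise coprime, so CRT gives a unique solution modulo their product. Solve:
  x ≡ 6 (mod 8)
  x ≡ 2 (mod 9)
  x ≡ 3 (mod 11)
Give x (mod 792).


Moduli 8, 9, 11 are pairwise coprime; by CRT there is a unique solution modulo M = 8 · 9 · 11 = 792.
Solve pairwise, accumulating the modulus:
  Start with x ≡ 6 (mod 8).
  Combine with x ≡ 2 (mod 9): since gcd(8, 9) = 1, we get a unique residue mod 72.
    Write x = 6 + 8·t and substitute into x ≡ 2 (mod 9): 8·t ≡ 2 − 6 = -4 (mod 9).
    Reduce coefficients mod 9: 8·t ≡ 5 (mod 9).
    The inverse of 8 mod 9 is 8 (since 8·8 = 64 = 7·9 + 1), so t ≡ 8·5 = 40 ≡ 4 (mod 9).
    Then x = 6 + 8·4 = 38, valid modulo lcm(8, 9) = 72: x ≡ 38 (mod 72).
  Combine with x ≡ 3 (mod 11): since gcd(72, 11) = 1, we get a unique residue mod 792.
    Write x = 38 + 72·t and substitute into x ≡ 3 (mod 11): 72·t ≡ 3 − 38 = -35 (mod 11).
    Reduce coefficients mod 11: 6·t ≡ 9 (mod 11).
    The inverse of 6 mod 11 is 2 (since 6·2 = 12 = 1·11 + 1), so t ≡ 2·9 = 18 ≡ 7 (mod 11).
    Then x = 38 + 72·7 = 542, valid modulo lcm(72, 11) = 792: x ≡ 542 (mod 792).
Verify: 542 mod 8 = 6 ✓, 542 mod 9 = 2 ✓, 542 mod 11 = 3 ✓.

x ≡ 542 (mod 792).


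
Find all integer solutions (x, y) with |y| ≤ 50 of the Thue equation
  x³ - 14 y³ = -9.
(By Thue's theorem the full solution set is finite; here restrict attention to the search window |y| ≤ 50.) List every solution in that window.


The equation is x³ - 14y³ = -9. For fixed y, x³ = 14·y³ − 9, so a solution requires the RHS to be a perfect cube.
Strategy: iterate y from -50 to 50, compute RHS = 14·y³ − 9, and check whether it is a (positive or negative) perfect cube.
Check small values of y:
  y = 0: RHS = -9 is not a perfect cube.
  y = 1: RHS = 5 is not a perfect cube.
  y = -1: RHS = -23 is not a perfect cube.
  y = 2: RHS = 103 is not a perfect cube.
  y = -2: RHS = -121 is not a perfect cube.
  y = 3: RHS = 369 is not a perfect cube.
  y = -3: RHS = -387 is not a perfect cube.
Continuing the search up to |y| = 50 finds no solutions either.
No (x, y) in the scanned range satisfies the equation.

No integer solutions with |y| ≤ 50.


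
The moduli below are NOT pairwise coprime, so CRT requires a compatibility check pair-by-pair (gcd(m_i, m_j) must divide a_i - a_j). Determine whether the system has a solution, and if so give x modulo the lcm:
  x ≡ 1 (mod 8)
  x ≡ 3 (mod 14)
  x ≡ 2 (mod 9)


Moduli 8, 14, 9 are not pairwise coprime, so CRT works modulo lcm(m_i) when all pairwise compatibility conditions hold.
Pairwise compatibility: gcd(m_i, m_j) must divide a_i - a_j for every pair.
Merge one congruence at a time:
  Start: x ≡ 1 (mod 8).
  Combine with x ≡ 3 (mod 14): gcd(8, 14) = 2; 3 - 1 = 2, which IS divisible by 2, so compatible.
    Write x = 1 + 8·t and substitute into x ≡ 3 (mod 14): 8·t ≡ 3 − 1 = 2 (mod 14).
    Divide the congruence (and modulus) by g = 2: 4·t ≡ 1 (mod 7).
    The inverse of 4 mod 7 is 2 (since 4·2 = 8 = 1·7 + 1), so t ≡ 2·1 = 2 ≡ 2 (mod 7).
    Then x = 1 + 8·2 = 17, valid modulo lcm(8, 14) = 56: x ≡ 17 (mod 56).
  Combine with x ≡ 2 (mod 9): gcd(56, 9) = 1; 2 - 17 = -15, which IS divisible by 1, so compatible.
    Write x = 17 + 56·t and substitute into x ≡ 2 (mod 9): 56·t ≡ 2 − 17 = -15 (mod 9).
    Reduce coefficients mod 9: 2·t ≡ 3 (mod 9).
    The inverse of 2 mod 9 is 5 (since 2·5 = 10 = 1·9 + 1), so t ≡ 5·3 = 15 ≡ 6 (mod 9).
    Then x = 17 + 56·6 = 353, valid modulo lcm(56, 9) = 504: x ≡ 353 (mod 504).
Verify: 353 mod 8 = 1, 353 mod 14 = 3, 353 mod 9 = 2.

x ≡ 353 (mod 504).


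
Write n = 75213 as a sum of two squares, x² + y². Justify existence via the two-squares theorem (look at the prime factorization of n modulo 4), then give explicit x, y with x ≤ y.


Step 1: Factor n = 75213 = 3^2 · 61 · 137.
Step 2: Check the mod-4 condition on each prime factor: 3 ≡ 3 (mod 4), exponent 2 (must be even); 61 ≡ 1 (mod 4), exponent 1; 137 ≡ 1 (mod 4), exponent 1.
All primes ≡ 3 (mod 4) appear to even exponent (or don't appear), so by the two-squares theorem n IS expressible as a sum of two squares.
Step 3: Build a representation. Group n = k² · m with k = 3 and m = 61 · 137 = 8357 (a product of primes ≡ 1 (mod 4)); a representation of m scales to one of n via (k·x)² + (k·y)² = k²(x² + y²). Each prime p ≡ 1 (mod 4) is itself a sum of two squares; find a² by testing p − a² for a perfect square:
  61: 61 − 1² = 60, 61 − 2² = 57, 61 − 3² = 52, 61 − 4² = 45, 61 − 5² = 36 = 6² ⇒ 61 = 5² + 6².
  137: 137 − 1² = 136, 137 − 2² = 133, 137 − 3² = 128, 137 − 4² = 121 = 11² ⇒ 137 = 4² + 11².
  Combine using the Brahmagupta–Fibonacci identity (a² + b²)(c² + d²) = (ac − bd)² + (ad + bc)² = (ac + bd)² + (ad − bc)²:
  61 · 137 = 8357: from (5² + 6²)(4² + 11²), take (5·4 − 6·11, 5·11 + 6·4) = (20 − 66, 55 + 24) = (-46, 79); dropping signs (only squares matter) gives (46, 79); check 46² + 79² = 2116 + 6241 = 8357 ✓.
  Scale by k = 3: (3·46, 3·79) = (138, 237).
Step 4: Order so x ≤ y and verify: 138² + 237² = 19044 + 56169 = 75213 = n. ✓

n = 75213 = 138² + 237² (one valid representation with x ≤ y).


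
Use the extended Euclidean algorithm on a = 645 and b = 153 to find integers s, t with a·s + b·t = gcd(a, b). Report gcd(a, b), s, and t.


Euclidean algorithm on (645, 153) — divide until remainder is 0:
  645 = 4 · 153 + 33
  153 = 4 · 33 + 21
  33 = 1 · 21 + 12
  21 = 1 · 12 + 9
  12 = 1 · 9 + 3
  9 = 3 · 3 + 0
gcd(645, 153) = 3.
Track Bezout coefficients alongside the remainders: start with r₀ = 645 = a·1 + b·0 (s = 1, t = 0) and r₁ = 153 = a·0 + b·1 (s = 0, t = 1); each new remainder r_{k+1} = r_{k-1} − q_k·r_k inherits s_{k+1} = s_{k-1} − q_k·s_k, t_{k+1} = t_{k-1} − q_k·t_k, so r_k = a·s_k + b·t_k at every step:
  q = 4: r = 33, s = 1 − 4·0 = 1, t = 0 − 4·1 = -4  (check: 645·1 + 153·(-4) = 33)
  q = 4: r = 21, s = 0 − 4·1 = -4, t = 1 − 4·(-4) = 17  (check: 645·(-4) + 153·17 = 21)
  q = 1: r = 12, s = 1 − 1·(-4) = 5, t = -4 − 1·17 = -21  (check: 645·5 + 153·(-21) = 12)
  q = 1: r = 9, s = -4 − 1·5 = -9, t = 17 − 1·(-21) = 38  (check: 645·(-9) + 153·38 = 9)
  q = 1: r = 3, s = 5 − 1·(-9) = 14, t = -21 − 1·38 = -59  (check: 645·14 + 153·(-59) = 3)
The row with r = 3 (the gcd) gives the Bezout coefficients s = 14, t = -59.
Result: 645 · (14) + 153 · (-59) = 3.

gcd(645, 153) = 3; s = 14, t = -59 (check: 645·14 + 153·(-59) = 3).


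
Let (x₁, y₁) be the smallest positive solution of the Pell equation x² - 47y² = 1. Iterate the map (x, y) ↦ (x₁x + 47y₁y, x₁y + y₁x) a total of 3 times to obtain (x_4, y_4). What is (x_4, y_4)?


Step 1: Find the fundamental solution (x₁, y₁) of x² - 47y² = 1.
  Expand √47 as a continued fraction. a₀ = ⌊√47⌋ = 6; iterate m_{k+1} = d_k·a_k − m_k, d_{k+1} = (47 − m_{k+1}²)/d_k, a_{k+1} = ⌊(a₀ + m_{k+1})/d_{k+1}⌋ (starting m₀ = 0, d₀ = 1), with convergents p_k = a_k·p_{k-1} + p_{k-2}, q_k = a_k·q_{k-1} + q_{k-2} (p₋₁ = 1, q₋₁ = 0):
  k = 0: a₀ = 6; p₀/q₀ = 6/1; p₀² − 47·q₀² = 36 − 47 = -11.
  k = 1: m = 6, d = 11, a = ⌊(6 + 6)/11⌋ = 1; p/q = (1·6 + 1)/(1·1 + 0) = 7/1; p² − 47·q² = 49 − 47 = 2.
  k = 2: m = 5, d = 2, a = ⌊(6 + 5)/2⌋ = 5; p/q = (5·7 + 6)/(5·1 + 1) = 41/6; p² − 47·q² = 1681 − 1692 = -11.
  k = 3: m = 5, d = 11, a = ⌊(6 + 5)/11⌋ = 1; p/q = (1·41 + 7)/(1·6 + 1) = 48/7; p² − 47·q² = 2304 − 2303 = 1.
  The first convergent with p² − 47·q² = 1 gives the fundamental solution (x₁, y₁) = (48, 7).
Step 2: Apply the recurrence (x_{n+1}, y_{n+1}) = (x₁x_n + 47y₁y_n, x₁y_n + y₁x_n) repeatedly.
  From (x_1, y_1) = (48, 7): x_2 = 48·48 + 47·7·7 = 4607; y_2 = 48·7 + 7·48 = 672.
  From (x_2, y_2) = (4607, 672): x_3 = 48·4607 + 47·7·672 = 442224; y_3 = 48·672 + 7·4607 = 64505.
  From (x_3, y_3) = (442224, 64505): x_4 = 48·442224 + 47·7·64505 = 42448897; y_4 = 48·64505 + 7·442224 = 6191808.
Step 3: Verify x_4² - 47·y_4² = 1801908856516609 - 1801908856516608 = 1 (should be 1). ✓

(x_1, y_1) = (48, 7); (x_4, y_4) = (42448897, 6191808).


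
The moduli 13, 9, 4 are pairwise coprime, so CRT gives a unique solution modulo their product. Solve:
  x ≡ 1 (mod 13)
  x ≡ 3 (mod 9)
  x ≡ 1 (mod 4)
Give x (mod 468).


Moduli 13, 9, 4 are pairwise coprime; by CRT there is a unique solution modulo M = 13 · 9 · 4 = 468.
Solve pairwise, accumulating the modulus:
  Start with x ≡ 1 (mod 13).
  Combine with x ≡ 3 (mod 9): since gcd(13, 9) = 1, we get a unique residue mod 117.
    Write x = 1 + 13·t and substitute into x ≡ 3 (mod 9): 13·t ≡ 3 − 1 = 2 (mod 9).
    Reduce coefficients mod 9: 4·t ≡ 2 (mod 9).
    The inverse of 4 mod 9 is 7 (since 4·7 = 28 = 3·9 + 1), so t ≡ 7·2 = 14 ≡ 5 (mod 9).
    Then x = 1 + 13·5 = 66, valid modulo lcm(13, 9) = 117: x ≡ 66 (mod 117).
  Combine with x ≡ 1 (mod 4): since gcd(117, 4) = 1, we get a unique residue mod 468.
    Write x = 66 + 117·t and substitute into x ≡ 1 (mod 4): 117·t ≡ 1 − 66 = -65 (mod 4).
    Reduce coefficients mod 4: 1·t ≡ 3 (mod 4).
    So t ≡ 3 (mod 4).
    Then x = 66 + 117·3 = 417, valid modulo lcm(117, 4) = 468: x ≡ 417 (mod 468).
Verify: 417 mod 13 = 1 ✓, 417 mod 9 = 3 ✓, 417 mod 4 = 1 ✓.

x ≡ 417 (mod 468).
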